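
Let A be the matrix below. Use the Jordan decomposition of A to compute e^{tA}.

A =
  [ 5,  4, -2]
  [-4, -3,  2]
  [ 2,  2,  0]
e^{tA} =
  [5*exp(t) - 4, 4*exp(t) - 4, 2 - 2*exp(t)]
  [4 - 4*exp(t), 4 - 3*exp(t), 2*exp(t) - 2]
  [2*exp(t) - 2, 2*exp(t) - 2, 1]

Strategy: write A = P · J · P⁻¹ where J is a Jordan canonical form, so e^{tA} = P · e^{tJ} · P⁻¹, and e^{tJ} can be computed block-by-block.

A has Jordan form
J =
  [0, 0, 0]
  [0, 1, 0]
  [0, 0, 1]
(up to reordering of blocks).

Per-block formulas:
  For a 1×1 block at λ = 1: exp(t · [1]) = [e^(1t)].
  For a 1×1 block at λ = 0: exp(t · [0]) = [e^(0t)].

After assembling e^{tJ} and conjugating by P, we get:

e^{tA} =
  [5*exp(t) - 4, 4*exp(t) - 4, 2 - 2*exp(t)]
  [4 - 4*exp(t), 4 - 3*exp(t), 2*exp(t) - 2]
  [2*exp(t) - 2, 2*exp(t) - 2, 1]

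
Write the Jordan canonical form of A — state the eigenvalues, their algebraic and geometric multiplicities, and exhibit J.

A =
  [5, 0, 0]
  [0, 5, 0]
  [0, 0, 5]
J_1(5) ⊕ J_1(5) ⊕ J_1(5)

The characteristic polynomial is
  det(x·I − A) = x^3 - 15*x^2 + 75*x - 125 = (x - 5)^3

Eigenvalues and multiplicities (the geometric multiplicity of λ is n − rank(A − λI), which equals the number of Jordan blocks for λ):
  λ = 5: algebraic multiplicity = 3, geometric multiplicity = 3

Determining the block sizes for each eigenvalue:
  λ = 5: gm = am = 3, so every block has size 1 → block sizes [1, 1, 1]

Assembling the blocks gives a Jordan form
J =
  [5, 0, 0]
  [0, 5, 0]
  [0, 0, 5]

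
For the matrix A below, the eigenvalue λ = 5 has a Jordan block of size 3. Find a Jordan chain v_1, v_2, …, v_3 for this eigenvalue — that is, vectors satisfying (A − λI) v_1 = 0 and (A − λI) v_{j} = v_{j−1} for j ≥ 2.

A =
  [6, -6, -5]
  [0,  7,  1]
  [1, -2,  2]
A Jordan chain for λ = 5 of length 3:
v_1 = (-4, 1, -2)ᵀ
v_2 = (1, 0, 1)ᵀ
v_3 = (1, 0, 0)ᵀ

Let N = A − (5)·I. We want v_3 with N^3 v_3 = 0 but N^2 v_3 ≠ 0; then v_{j-1} := N · v_j for j = 3, …, 2.

Pick v_3 = (1, 0, 0)ᵀ.
Then v_2 = N · v_3 = (1, 0, 1)ᵀ.
Then v_1 = N · v_2 = (-4, 1, -2)ᵀ.

Sanity check: (A − (5)·I) v_1 = (0, 0, 0)ᵀ = 0. ✓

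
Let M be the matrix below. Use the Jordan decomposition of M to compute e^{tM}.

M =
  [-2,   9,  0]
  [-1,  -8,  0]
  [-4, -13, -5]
e^{tM} =
  [3*t*exp(-5*t) + exp(-5*t), 9*t*exp(-5*t), 0]
  [-t*exp(-5*t), -3*t*exp(-5*t) + exp(-5*t), 0]
  [t^2*exp(-5*t)/2 - 4*t*exp(-5*t), 3*t^2*exp(-5*t)/2 - 13*t*exp(-5*t), exp(-5*t)]

Strategy: write M = P · J · P⁻¹ where J is a Jordan canonical form, so e^{tM} = P · e^{tJ} · P⁻¹, and e^{tJ} can be computed block-by-block.

M has Jordan form
J =
  [-5,  1,  0]
  [ 0, -5,  1]
  [ 0,  0, -5]
(up to reordering of blocks).

Per-block formulas:
  For a 3×3 Jordan block J_3(-5): exp(t · J_3(-5)) = e^(-5t)·(I + t·N + (t^2/2)·N^2), where N is the 3×3 nilpotent shift.

After assembling e^{tJ} and conjugating by P, we get:

e^{tM} =
  [3*t*exp(-5*t) + exp(-5*t), 9*t*exp(-5*t), 0]
  [-t*exp(-5*t), -3*t*exp(-5*t) + exp(-5*t), 0]
  [t^2*exp(-5*t)/2 - 4*t*exp(-5*t), 3*t^2*exp(-5*t)/2 - 13*t*exp(-5*t), exp(-5*t)]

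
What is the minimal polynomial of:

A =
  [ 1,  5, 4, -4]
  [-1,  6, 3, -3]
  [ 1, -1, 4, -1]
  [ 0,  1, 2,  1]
x^3 - 9*x^2 + 27*x - 27

The characteristic polynomial is χ_A(x) = (x - 3)^4, so the eigenvalues are known. The minimal polynomial is
  m_A(x) = Π_λ (x − λ)^{k_λ}
where k_λ is the size of the *largest* Jordan block for λ (equivalently, the smallest k with (A − λI)^k v = 0 for every generalised eigenvector v of λ).

  λ = 3: largest Jordan block has size 3, contributing (x − 3)^3

So m_A(x) = (x - 3)^3 = x^3 - 9*x^2 + 27*x - 27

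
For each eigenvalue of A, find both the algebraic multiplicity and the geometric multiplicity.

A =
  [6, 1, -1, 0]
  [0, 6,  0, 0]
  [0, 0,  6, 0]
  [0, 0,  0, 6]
λ = 6: alg = 4, geom = 3

Step 1 — factor the characteristic polynomial to read off the algebraic multiplicities:
  χ_A(x) = (x - 6)^4

Step 2 — compute geometric multiplicities via the rank-nullity identity g(λ) = n − rank(A − λI):
  rank(A − (6)·I) = 1, so dim ker(A − (6)·I) = n − 1 = 3

Summary:
  λ = 6: algebraic multiplicity = 4, geometric multiplicity = 3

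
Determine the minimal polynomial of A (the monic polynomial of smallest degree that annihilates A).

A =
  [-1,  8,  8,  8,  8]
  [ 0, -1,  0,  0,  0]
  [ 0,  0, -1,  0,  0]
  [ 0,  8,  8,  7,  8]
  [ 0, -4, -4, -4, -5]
x^2 - 2*x - 3

The characteristic polynomial is χ_A(x) = (x - 3)*(x + 1)^4, so the eigenvalues are known. The minimal polynomial is
  m_A(x) = Π_λ (x − λ)^{k_λ}
where k_λ is the size of the *largest* Jordan block for λ (equivalently, the smallest k with (A − λI)^k v = 0 for every generalised eigenvector v of λ).

  λ = -1: largest Jordan block has size 1, contributing (x + 1)
  λ = 3: largest Jordan block has size 1, contributing (x − 3)

So m_A(x) = (x - 3)*(x + 1) = x^2 - 2*x - 3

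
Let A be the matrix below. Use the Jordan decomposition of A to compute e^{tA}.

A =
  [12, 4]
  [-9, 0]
e^{tA} =
  [6*t*exp(6*t) + exp(6*t), 4*t*exp(6*t)]
  [-9*t*exp(6*t), -6*t*exp(6*t) + exp(6*t)]

Strategy: write A = P · J · P⁻¹ where J is a Jordan canonical form, so e^{tA} = P · e^{tJ} · P⁻¹, and e^{tJ} can be computed block-by-block.

A has Jordan form
J =
  [6, 1]
  [0, 6]
(up to reordering of blocks).

Per-block formulas:
  For a 2×2 Jordan block J_2(6): exp(t · J_2(6)) = e^(6t)·(I + t·N), where N is the 2×2 nilpotent shift.

After assembling e^{tJ} and conjugating by P, we get:

e^{tA} =
  [6*t*exp(6*t) + exp(6*t), 4*t*exp(6*t)]
  [-9*t*exp(6*t), -6*t*exp(6*t) + exp(6*t)]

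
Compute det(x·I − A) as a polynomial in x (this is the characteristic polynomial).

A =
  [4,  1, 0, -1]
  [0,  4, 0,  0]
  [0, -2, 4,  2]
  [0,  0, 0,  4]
x^4 - 16*x^3 + 96*x^2 - 256*x + 256

Expanding det(x·I − A) (e.g. by cofactor expansion or by noting that A is similar to its Jordan form J, which has the same characteristic polynomial as A) gives
  χ_A(x) = x^4 - 16*x^3 + 96*x^2 - 256*x + 256
which factors as (x - 4)^4. The eigenvalues (with algebraic multiplicities) are λ = 4 with multiplicity 4.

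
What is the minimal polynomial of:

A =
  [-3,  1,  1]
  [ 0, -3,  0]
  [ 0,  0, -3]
x^2 + 6*x + 9

The characteristic polynomial is χ_A(x) = (x + 3)^3, so the eigenvalues are known. The minimal polynomial is
  m_A(x) = Π_λ (x − λ)^{k_λ}
where k_λ is the size of the *largest* Jordan block for λ (equivalently, the smallest k with (A − λI)^k v = 0 for every generalised eigenvector v of λ).

  λ = -3: largest Jordan block has size 2, contributing (x + 3)^2

So m_A(x) = (x + 3)^2 = x^2 + 6*x + 9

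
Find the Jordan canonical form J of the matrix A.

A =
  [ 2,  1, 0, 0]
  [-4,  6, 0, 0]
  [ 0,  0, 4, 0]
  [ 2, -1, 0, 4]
J_2(4) ⊕ J_1(4) ⊕ J_1(4)

The characteristic polynomial is
  det(x·I − A) = x^4 - 16*x^3 + 96*x^2 - 256*x + 256 = (x - 4)^4

Eigenvalues and multiplicities (the geometric multiplicity of λ is n − rank(A − λI), which equals the number of Jordan blocks for λ):
  λ = 4: algebraic multiplicity = 4, geometric multiplicity = 3

Determining the block sizes for each eigenvalue:
  λ = 4: 3 blocks summing to 4 forces exactly one block of size 2 and the rest size 1 → block sizes [2, 1, 1]

Assembling the blocks gives a Jordan form
J =
  [4, 1, 0, 0]
  [0, 4, 0, 0]
  [0, 0, 4, 0]
  [0, 0, 0, 4]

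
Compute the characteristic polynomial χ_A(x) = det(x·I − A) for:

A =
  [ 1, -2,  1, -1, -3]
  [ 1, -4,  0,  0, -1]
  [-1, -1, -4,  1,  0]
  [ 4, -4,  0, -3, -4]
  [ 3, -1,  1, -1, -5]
x^5 + 15*x^4 + 90*x^3 + 270*x^2 + 405*x + 243

Expanding det(x·I − A) (e.g. by cofactor expansion or by noting that A is similar to its Jordan form J, which has the same characteristic polynomial as A) gives
  χ_A(x) = x^5 + 15*x^4 + 90*x^3 + 270*x^2 + 405*x + 243
which factors as (x + 3)^5. The eigenvalues (with algebraic multiplicities) are λ = -3 with multiplicity 5.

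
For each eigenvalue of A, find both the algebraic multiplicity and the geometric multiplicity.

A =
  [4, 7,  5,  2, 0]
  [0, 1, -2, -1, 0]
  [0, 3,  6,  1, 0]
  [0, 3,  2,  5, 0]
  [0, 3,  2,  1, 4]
λ = 4: alg = 5, geom = 3

Step 1 — factor the characteristic polynomial to read off the algebraic multiplicities:
  χ_A(x) = (x - 4)^5

Step 2 — compute geometric multiplicities via the rank-nullity identity g(λ) = n − rank(A − λI):
  rank(A − (4)·I) = 2, so dim ker(A − (4)·I) = n − 2 = 3

Summary:
  λ = 4: algebraic multiplicity = 5, geometric multiplicity = 3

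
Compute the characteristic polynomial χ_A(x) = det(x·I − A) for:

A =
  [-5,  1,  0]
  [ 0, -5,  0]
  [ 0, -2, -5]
x^3 + 15*x^2 + 75*x + 125

Expanding det(x·I − A) (e.g. by cofactor expansion or by noting that A is similar to its Jordan form J, which has the same characteristic polynomial as A) gives
  χ_A(x) = x^3 + 15*x^2 + 75*x + 125
which factors as (x + 5)^3. The eigenvalues (with algebraic multiplicities) are λ = -5 with multiplicity 3.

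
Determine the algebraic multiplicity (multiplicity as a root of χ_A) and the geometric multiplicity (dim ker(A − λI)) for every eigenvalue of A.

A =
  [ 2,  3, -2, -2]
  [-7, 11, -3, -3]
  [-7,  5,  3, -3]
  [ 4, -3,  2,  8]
λ = 6: alg = 4, geom = 2

Step 1 — factor the characteristic polynomial to read off the algebraic multiplicities:
  χ_A(x) = (x - 6)^4

Step 2 — compute geometric multiplicities via the rank-nullity identity g(λ) = n − rank(A − λI):
  rank(A − (6)·I) = 2, so dim ker(A − (6)·I) = n − 2 = 2

Summary:
  λ = 6: algebraic multiplicity = 4, geometric multiplicity = 2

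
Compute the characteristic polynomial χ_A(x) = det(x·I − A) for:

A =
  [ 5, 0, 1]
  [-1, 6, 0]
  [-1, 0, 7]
x^3 - 18*x^2 + 108*x - 216

Expanding det(x·I − A) (e.g. by cofactor expansion or by noting that A is similar to its Jordan form J, which has the same characteristic polynomial as A) gives
  χ_A(x) = x^3 - 18*x^2 + 108*x - 216
which factors as (x - 6)^3. The eigenvalues (with algebraic multiplicities) are λ = 6 with multiplicity 3.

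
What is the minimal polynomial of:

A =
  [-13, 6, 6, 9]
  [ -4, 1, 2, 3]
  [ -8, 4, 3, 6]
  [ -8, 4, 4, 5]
x^2 + 2*x + 1

The characteristic polynomial is χ_A(x) = (x + 1)^4, so the eigenvalues are known. The minimal polynomial is
  m_A(x) = Π_λ (x − λ)^{k_λ}
where k_λ is the size of the *largest* Jordan block for λ (equivalently, the smallest k with (A − λI)^k v = 0 for every generalised eigenvector v of λ).

  λ = -1: largest Jordan block has size 2, contributing (x + 1)^2

So m_A(x) = (x + 1)^2 = x^2 + 2*x + 1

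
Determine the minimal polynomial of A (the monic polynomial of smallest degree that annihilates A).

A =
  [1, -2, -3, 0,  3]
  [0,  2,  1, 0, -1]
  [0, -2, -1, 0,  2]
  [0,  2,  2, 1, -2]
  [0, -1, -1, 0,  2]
x^3 - 3*x^2 + 3*x - 1

The characteristic polynomial is χ_A(x) = (x - 1)^5, so the eigenvalues are known. The minimal polynomial is
  m_A(x) = Π_λ (x − λ)^{k_λ}
where k_λ is the size of the *largest* Jordan block for λ (equivalently, the smallest k with (A − λI)^k v = 0 for every generalised eigenvector v of λ).

  λ = 1: largest Jordan block has size 3, contributing (x − 1)^3

So m_A(x) = (x - 1)^3 = x^3 - 3*x^2 + 3*x - 1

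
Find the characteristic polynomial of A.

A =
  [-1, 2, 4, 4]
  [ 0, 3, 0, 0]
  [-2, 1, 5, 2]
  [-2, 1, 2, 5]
x^4 - 12*x^3 + 54*x^2 - 108*x + 81

Expanding det(x·I − A) (e.g. by cofactor expansion or by noting that A is similar to its Jordan form J, which has the same characteristic polynomial as A) gives
  χ_A(x) = x^4 - 12*x^3 + 54*x^2 - 108*x + 81
which factors as (x - 3)^4. The eigenvalues (with algebraic multiplicities) are λ = 3 with multiplicity 4.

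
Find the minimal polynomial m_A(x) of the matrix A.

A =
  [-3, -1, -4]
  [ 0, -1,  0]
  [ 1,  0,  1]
x^3 + 3*x^2 + 3*x + 1

The characteristic polynomial is χ_A(x) = (x + 1)^3, so the eigenvalues are known. The minimal polynomial is
  m_A(x) = Π_λ (x − λ)^{k_λ}
where k_λ is the size of the *largest* Jordan block for λ (equivalently, the smallest k with (A − λI)^k v = 0 for every generalised eigenvector v of λ).

  λ = -1: largest Jordan block has size 3, contributing (x + 1)^3

So m_A(x) = (x + 1)^3 = x^3 + 3*x^2 + 3*x + 1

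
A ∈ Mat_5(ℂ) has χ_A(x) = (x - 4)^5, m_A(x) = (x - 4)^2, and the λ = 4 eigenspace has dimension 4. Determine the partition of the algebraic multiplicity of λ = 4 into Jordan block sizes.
Block sizes for λ = 4: [2, 1, 1, 1]

Step 1 — from the characteristic polynomial, algebraic multiplicity of λ = 4 is 5. From dim ker(A − (4)·I) = 4, there are exactly 4 Jordan blocks for λ = 4.
Step 2 — from the minimal polynomial, the factor (x − 4)^2 tells us the largest block for λ = 4 has size 2.
Step 3 — with total size 5, 4 blocks, and largest block 2, the block sizes (in nonincreasing order) are [2, 1, 1, 1].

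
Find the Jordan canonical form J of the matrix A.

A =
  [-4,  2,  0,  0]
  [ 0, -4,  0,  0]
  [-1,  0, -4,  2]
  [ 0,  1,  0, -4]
J_2(-4) ⊕ J_2(-4)

The characteristic polynomial is
  det(x·I − A) = x^4 + 16*x^3 + 96*x^2 + 256*x + 256 = (x + 4)^4

Eigenvalues and multiplicities (the geometric multiplicity of λ is n − rank(A − λI), which equals the number of Jordan blocks for λ):
  λ = -4: algebraic multiplicity = 4, geometric multiplicity = 2

Determining the block sizes for each eigenvalue:
  λ = -4: with am = 4 and gm = 2, the partition is not yet determined (e.g. several partitions of 4 into 2 parts exist). Let N = A − (-4)·I. Computing rank(N^1) = 2, rank(N^2) = 0; the number of blocks of size ≥ j is rank(N^{j−1}) − rank(N^j), giving [2, 2]. So we have 2 block(s) of size 2 → block sizes [2, 2]

Assembling the blocks gives a Jordan form
J =
  [-4,  1,  0,  0]
  [ 0, -4,  0,  0]
  [ 0,  0, -4,  1]
  [ 0,  0,  0, -4]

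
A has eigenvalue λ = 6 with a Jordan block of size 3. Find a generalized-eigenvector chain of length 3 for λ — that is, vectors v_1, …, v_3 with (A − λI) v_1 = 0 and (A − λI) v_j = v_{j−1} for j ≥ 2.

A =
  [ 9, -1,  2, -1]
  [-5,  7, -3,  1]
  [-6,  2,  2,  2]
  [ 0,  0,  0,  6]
A Jordan chain for λ = 6 of length 3:
v_1 = (2, -2, -4, 0)ᵀ
v_2 = (3, -5, -6, 0)ᵀ
v_3 = (1, 0, 0, 0)ᵀ

Let N = A − (6)·I. We want v_3 with N^3 v_3 = 0 but N^2 v_3 ≠ 0; then v_{j-1} := N · v_j for j = 3, …, 2.

Pick v_3 = (1, 0, 0, 0)ᵀ.
Then v_2 = N · v_3 = (3, -5, -6, 0)ᵀ.
Then v_1 = N · v_2 = (2, -2, -4, 0)ᵀ.

Sanity check: (A − (6)·I) v_1 = (0, 0, 0, 0)ᵀ = 0. ✓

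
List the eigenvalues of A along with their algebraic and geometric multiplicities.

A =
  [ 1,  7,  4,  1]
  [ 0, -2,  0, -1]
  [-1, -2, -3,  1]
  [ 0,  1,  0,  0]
λ = -1: alg = 4, geom = 2

Step 1 — factor the characteristic polynomial to read off the algebraic multiplicities:
  χ_A(x) = (x + 1)^4

Step 2 — compute geometric multiplicities via the rank-nullity identity g(λ) = n − rank(A − λI):
  rank(A − (-1)·I) = 2, so dim ker(A − (-1)·I) = n − 2 = 2

Summary:
  λ = -1: algebraic multiplicity = 4, geometric multiplicity = 2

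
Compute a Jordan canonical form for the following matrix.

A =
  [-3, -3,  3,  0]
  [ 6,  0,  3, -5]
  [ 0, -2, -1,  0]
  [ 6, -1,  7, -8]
J_3(-3) ⊕ J_1(-3)

The characteristic polynomial is
  det(x·I − A) = x^4 + 12*x^3 + 54*x^2 + 108*x + 81 = (x + 3)^4

Eigenvalues and multiplicities (the geometric multiplicity of λ is n − rank(A − λI), which equals the number of Jordan blocks for λ):
  λ = -3: algebraic multiplicity = 4, geometric multiplicity = 2

Determining the block sizes for each eigenvalue:
  λ = -3: with am = 4 and gm = 2, the partition is not yet determined (e.g. several partitions of 4 into 2 parts exist). Let N = A − (-3)·I. Computing rank(N^1) = 2, rank(N^2) = 1, rank(N^3) = 0; the number of blocks of size ≥ j is rank(N^{j−1}) − rank(N^j), giving [2, 1, 1]. So we have 1 block(s) of size 3, 1 block(s) of size 1 → block sizes [3, 1]

Assembling the blocks gives a Jordan form
J =
  [-3,  1,  0,  0]
  [ 0, -3,  1,  0]
  [ 0,  0, -3,  0]
  [ 0,  0,  0, -3]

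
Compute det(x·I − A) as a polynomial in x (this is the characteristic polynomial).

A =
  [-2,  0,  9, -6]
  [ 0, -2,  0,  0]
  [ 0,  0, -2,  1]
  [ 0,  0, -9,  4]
x^4 + 2*x^3 - 3*x^2 - 4*x + 4

Expanding det(x·I − A) (e.g. by cofactor expansion or by noting that A is similar to its Jordan form J, which has the same characteristic polynomial as A) gives
  χ_A(x) = x^4 + 2*x^3 - 3*x^2 - 4*x + 4
which factors as (x - 1)^2*(x + 2)^2. The eigenvalues (with algebraic multiplicities) are λ = -2 with multiplicity 2, λ = 1 with multiplicity 2.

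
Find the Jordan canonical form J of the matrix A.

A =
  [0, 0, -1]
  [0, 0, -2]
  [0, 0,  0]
J_2(0) ⊕ J_1(0)

The characteristic polynomial is
  det(x·I − A) = x^3

Eigenvalues and multiplicities (the geometric multiplicity of λ is n − rank(A − λI), which equals the number of Jordan blocks for λ):
  λ = 0: algebraic multiplicity = 3, geometric multiplicity = 2

Determining the block sizes for each eigenvalue:
  λ = 0: 2 blocks summing to 3 forces exactly one block of size 2 and the rest size 1 → block sizes [2, 1]

Assembling the blocks gives a Jordan form
J =
  [0, 1, 0]
  [0, 0, 0]
  [0, 0, 0]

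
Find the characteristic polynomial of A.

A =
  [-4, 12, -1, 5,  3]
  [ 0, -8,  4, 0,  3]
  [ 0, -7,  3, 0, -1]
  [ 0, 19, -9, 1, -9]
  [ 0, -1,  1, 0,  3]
x^5 + 5*x^4 - 5*x^3 - 25*x^2 + 40*x - 16

Expanding det(x·I − A) (e.g. by cofactor expansion or by noting that A is similar to its Jordan form J, which has the same characteristic polynomial as A) gives
  χ_A(x) = x^5 + 5*x^4 - 5*x^3 - 25*x^2 + 40*x - 16
which factors as (x - 1)^3*(x + 4)^2. The eigenvalues (with algebraic multiplicities) are λ = -4 with multiplicity 2, λ = 1 with multiplicity 3.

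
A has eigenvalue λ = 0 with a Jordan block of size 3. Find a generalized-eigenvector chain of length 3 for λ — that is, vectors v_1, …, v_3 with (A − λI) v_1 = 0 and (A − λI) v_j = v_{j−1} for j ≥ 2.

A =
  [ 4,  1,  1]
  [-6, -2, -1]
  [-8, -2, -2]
A Jordan chain for λ = 0 of length 3:
v_1 = (2, -4, -4)ᵀ
v_2 = (4, -6, -8)ᵀ
v_3 = (1, 0, 0)ᵀ

Let N = A − (0)·I. We want v_3 with N^3 v_3 = 0 but N^2 v_3 ≠ 0; then v_{j-1} := N · v_j for j = 3, …, 2.

Pick v_3 = (1, 0, 0)ᵀ.
Then v_2 = N · v_3 = (4, -6, -8)ᵀ.
Then v_1 = N · v_2 = (2, -4, -4)ᵀ.

Sanity check: (A − (0)·I) v_1 = (0, 0, 0)ᵀ = 0. ✓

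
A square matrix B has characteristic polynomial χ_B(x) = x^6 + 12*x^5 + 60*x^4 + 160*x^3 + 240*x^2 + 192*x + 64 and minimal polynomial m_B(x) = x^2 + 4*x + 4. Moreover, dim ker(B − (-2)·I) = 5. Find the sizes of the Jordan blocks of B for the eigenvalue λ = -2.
Block sizes for λ = -2: [2, 1, 1, 1, 1]

Step 1 — from the characteristic polynomial, algebraic multiplicity of λ = -2 is 6. From dim ker(B − (-2)·I) = 5, there are exactly 5 Jordan blocks for λ = -2.
Step 2 — from the minimal polynomial, the factor (x + 2)^2 tells us the largest block for λ = -2 has size 2.
Step 3 — with total size 6, 5 blocks, and largest block 2, the block sizes (in nonincreasing order) are [2, 1, 1, 1, 1].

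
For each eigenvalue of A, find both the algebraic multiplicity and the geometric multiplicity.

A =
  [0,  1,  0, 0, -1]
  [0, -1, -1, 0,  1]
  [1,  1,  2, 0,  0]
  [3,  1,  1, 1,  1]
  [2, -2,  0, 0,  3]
λ = 1: alg = 5, geom = 2

Step 1 — factor the characteristic polynomial to read off the algebraic multiplicities:
  χ_A(x) = (x - 1)^5

Step 2 — compute geometric multiplicities via the rank-nullity identity g(λ) = n − rank(A − λI):
  rank(A − (1)·I) = 3, so dim ker(A − (1)·I) = n − 3 = 2

Summary:
  λ = 1: algebraic multiplicity = 5, geometric multiplicity = 2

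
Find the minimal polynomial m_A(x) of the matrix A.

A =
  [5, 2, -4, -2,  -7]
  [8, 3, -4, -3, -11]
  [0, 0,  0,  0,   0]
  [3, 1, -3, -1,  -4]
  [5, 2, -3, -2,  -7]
x^3

The characteristic polynomial is χ_A(x) = x^5, so the eigenvalues are known. The minimal polynomial is
  m_A(x) = Π_λ (x − λ)^{k_λ}
where k_λ is the size of the *largest* Jordan block for λ (equivalently, the smallest k with (A − λI)^k v = 0 for every generalised eigenvector v of λ).

  λ = 0: largest Jordan block has size 3, contributing (x − 0)^3

So m_A(x) = x^3 = x^3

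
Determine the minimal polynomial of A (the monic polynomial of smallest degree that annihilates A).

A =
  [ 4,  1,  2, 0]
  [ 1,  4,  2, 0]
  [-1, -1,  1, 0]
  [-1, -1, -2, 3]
x^2 - 6*x + 9

The characteristic polynomial is χ_A(x) = (x - 3)^4, so the eigenvalues are known. The minimal polynomial is
  m_A(x) = Π_λ (x − λ)^{k_λ}
where k_λ is the size of the *largest* Jordan block for λ (equivalently, the smallest k with (A − λI)^k v = 0 for every generalised eigenvector v of λ).

  λ = 3: largest Jordan block has size 2, contributing (x − 3)^2

So m_A(x) = (x - 3)^2 = x^2 - 6*x + 9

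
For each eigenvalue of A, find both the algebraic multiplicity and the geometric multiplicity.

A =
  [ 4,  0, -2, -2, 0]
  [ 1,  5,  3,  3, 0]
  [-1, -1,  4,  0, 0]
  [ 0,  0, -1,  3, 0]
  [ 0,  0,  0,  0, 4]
λ = 4: alg = 5, geom = 3

Step 1 — factor the characteristic polynomial to read off the algebraic multiplicities:
  χ_A(x) = (x - 4)^5

Step 2 — compute geometric multiplicities via the rank-nullity identity g(λ) = n − rank(A − λI):
  rank(A − (4)·I) = 2, so dim ker(A − (4)·I) = n − 2 = 3

Summary:
  λ = 4: algebraic multiplicity = 5, geometric multiplicity = 3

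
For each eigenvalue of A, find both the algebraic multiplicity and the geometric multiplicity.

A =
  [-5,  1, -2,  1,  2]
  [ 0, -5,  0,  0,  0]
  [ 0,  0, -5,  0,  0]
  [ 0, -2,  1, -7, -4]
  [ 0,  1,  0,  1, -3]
λ = -5: alg = 5, geom = 3

Step 1 — factor the characteristic polynomial to read off the algebraic multiplicities:
  χ_A(x) = (x + 5)^5

Step 2 — compute geometric multiplicities via the rank-nullity identity g(λ) = n − rank(A − λI):
  rank(A − (-5)·I) = 2, so dim ker(A − (-5)·I) = n − 2 = 3

Summary:
  λ = -5: algebraic multiplicity = 5, geometric multiplicity = 3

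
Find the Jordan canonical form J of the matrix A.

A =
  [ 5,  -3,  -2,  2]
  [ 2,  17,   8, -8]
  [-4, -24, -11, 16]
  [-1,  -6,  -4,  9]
J_3(5) ⊕ J_1(5)

The characteristic polynomial is
  det(x·I − A) = x^4 - 20*x^3 + 150*x^2 - 500*x + 625 = (x - 5)^4

Eigenvalues and multiplicities (the geometric multiplicity of λ is n − rank(A − λI), which equals the number of Jordan blocks for λ):
  λ = 5: algebraic multiplicity = 4, geometric multiplicity = 2

Determining the block sizes for each eigenvalue:
  λ = 5: with am = 4 and gm = 2, the partition is not yet determined (e.g. several partitions of 4 into 2 parts exist). Let N = A − (5)·I. Computing rank(N^1) = 2, rank(N^2) = 1, rank(N^3) = 0; the number of blocks of size ≥ j is rank(N^{j−1}) − rank(N^j), giving [2, 1, 1]. So we have 1 block(s) of size 3, 1 block(s) of size 1 → block sizes [3, 1]

Assembling the blocks gives a Jordan form
J =
  [5, 1, 0, 0]
  [0, 5, 1, 0]
  [0, 0, 5, 0]
  [0, 0, 0, 5]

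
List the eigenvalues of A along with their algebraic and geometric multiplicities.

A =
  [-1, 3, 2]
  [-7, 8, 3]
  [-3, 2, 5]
λ = 4: alg = 3, geom = 1

Step 1 — factor the characteristic polynomial to read off the algebraic multiplicities:
  χ_A(x) = (x - 4)^3

Step 2 — compute geometric multiplicities via the rank-nullity identity g(λ) = n − rank(A − λI):
  rank(A − (4)·I) = 2, so dim ker(A − (4)·I) = n − 2 = 1

Summary:
  λ = 4: algebraic multiplicity = 3, geometric multiplicity = 1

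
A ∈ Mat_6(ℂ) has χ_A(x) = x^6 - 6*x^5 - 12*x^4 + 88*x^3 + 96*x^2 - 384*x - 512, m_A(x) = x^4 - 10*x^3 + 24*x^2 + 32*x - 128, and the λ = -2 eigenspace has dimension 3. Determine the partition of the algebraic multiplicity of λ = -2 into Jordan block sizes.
Block sizes for λ = -2: [1, 1, 1]

Step 1 — from the characteristic polynomial, algebraic multiplicity of λ = -2 is 3. From dim ker(A − (-2)·I) = 3, there are exactly 3 Jordan blocks for λ = -2.
Step 2 — from the minimal polynomial, the factor (x + 2) tells us the largest block for λ = -2 has size 1.
Step 3 — with total size 3, 3 blocks, and largest block 1, the block sizes (in nonincreasing order) are [1, 1, 1].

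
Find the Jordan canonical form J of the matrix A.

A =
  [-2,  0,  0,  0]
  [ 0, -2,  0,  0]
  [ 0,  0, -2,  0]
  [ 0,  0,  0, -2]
J_1(-2) ⊕ J_1(-2) ⊕ J_1(-2) ⊕ J_1(-2)

The characteristic polynomial is
  det(x·I − A) = x^4 + 8*x^3 + 24*x^2 + 32*x + 16 = (x + 2)^4

Eigenvalues and multiplicities (the geometric multiplicity of λ is n − rank(A − λI), which equals the number of Jordan blocks for λ):
  λ = -2: algebraic multiplicity = 4, geometric multiplicity = 4

Determining the block sizes for each eigenvalue:
  λ = -2: gm = am = 4, so every block has size 1 → block sizes [1, 1, 1, 1]

Assembling the blocks gives a Jordan form
J =
  [-2,  0,  0,  0]
  [ 0, -2,  0,  0]
  [ 0,  0, -2,  0]
  [ 0,  0,  0, -2]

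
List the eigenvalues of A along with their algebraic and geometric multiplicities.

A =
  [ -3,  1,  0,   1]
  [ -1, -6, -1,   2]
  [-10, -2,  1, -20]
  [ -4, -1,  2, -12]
λ = -5: alg = 4, geom = 2

Step 1 — factor the characteristic polynomial to read off the algebraic multiplicities:
  χ_A(x) = (x + 5)^4

Step 2 — compute geometric multiplicities via the rank-nullity identity g(λ) = n − rank(A − λI):
  rank(A − (-5)·I) = 2, so dim ker(A − (-5)·I) = n − 2 = 2

Summary:
  λ = -5: algebraic multiplicity = 4, geometric multiplicity = 2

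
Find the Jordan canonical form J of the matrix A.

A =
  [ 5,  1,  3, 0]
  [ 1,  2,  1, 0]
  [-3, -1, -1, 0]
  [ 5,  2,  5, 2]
J_3(2) ⊕ J_1(2)

The characteristic polynomial is
  det(x·I − A) = x^4 - 8*x^3 + 24*x^2 - 32*x + 16 = (x - 2)^4

Eigenvalues and multiplicities (the geometric multiplicity of λ is n − rank(A − λI), which equals the number of Jordan blocks for λ):
  λ = 2: algebraic multiplicity = 4, geometric multiplicity = 2

Determining the block sizes for each eigenvalue:
  λ = 2: with am = 4 and gm = 2, the partition is not yet determined (e.g. several partitions of 4 into 2 parts exist). Let N = A − (2)·I. Computing rank(N^1) = 2, rank(N^2) = 1, rank(N^3) = 0; the number of blocks of size ≥ j is rank(N^{j−1}) − rank(N^j), giving [2, 1, 1]. So we have 1 block(s) of size 3, 1 block(s) of size 1 → block sizes [3, 1]

Assembling the blocks gives a Jordan form
J =
  [2, 1, 0, 0]
  [0, 2, 1, 0]
  [0, 0, 2, 0]
  [0, 0, 0, 2]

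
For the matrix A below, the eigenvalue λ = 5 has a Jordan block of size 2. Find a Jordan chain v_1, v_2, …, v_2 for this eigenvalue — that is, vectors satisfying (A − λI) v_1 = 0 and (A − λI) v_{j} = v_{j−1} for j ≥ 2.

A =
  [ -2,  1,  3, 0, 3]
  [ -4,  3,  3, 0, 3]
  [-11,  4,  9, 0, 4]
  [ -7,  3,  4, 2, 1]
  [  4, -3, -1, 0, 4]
A Jordan chain for λ = 5 of length 2:
v_1 = (0, 0, 1, 1, -1)ᵀ
v_2 = (1, 1, 2, 1, 0)ᵀ

Let N = A − (5)·I. We want v_2 with N^2 v_2 = 0 but N^1 v_2 ≠ 0; then v_{j-1} := N · v_j for j = 2, …, 2.

Pick v_2 = (1, 1, 2, 1, 0)ᵀ.
Then v_1 = N · v_2 = (0, 0, 1, 1, -1)ᵀ.

Sanity check: (A − (5)·I) v_1 = (0, 0, 0, 0, 0)ᵀ = 0. ✓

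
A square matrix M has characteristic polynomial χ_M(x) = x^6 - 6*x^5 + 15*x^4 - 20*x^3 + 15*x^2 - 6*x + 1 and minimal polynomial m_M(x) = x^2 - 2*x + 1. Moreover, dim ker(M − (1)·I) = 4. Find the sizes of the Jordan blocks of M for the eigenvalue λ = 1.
Block sizes for λ = 1: [2, 2, 1, 1]

Step 1 — from the characteristic polynomial, algebraic multiplicity of λ = 1 is 6. From dim ker(M − (1)·I) = 4, there are exactly 4 Jordan blocks for λ = 1.
Step 2 — from the minimal polynomial, the factor (x − 1)^2 tells us the largest block for λ = 1 has size 2.
Step 3 — with total size 6, 4 blocks, and largest block 2, the block sizes (in nonincreasing order) are [2, 2, 1, 1].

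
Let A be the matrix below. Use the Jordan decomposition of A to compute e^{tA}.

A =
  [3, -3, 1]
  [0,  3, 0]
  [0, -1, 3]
e^{tA} =
  [exp(3*t), -t^2*exp(3*t)/2 - 3*t*exp(3*t), t*exp(3*t)]
  [0, exp(3*t), 0]
  [0, -t*exp(3*t), exp(3*t)]

Strategy: write A = P · J · P⁻¹ where J is a Jordan canonical form, so e^{tA} = P · e^{tJ} · P⁻¹, and e^{tJ} can be computed block-by-block.

A has Jordan form
J =
  [3, 1, 0]
  [0, 3, 1]
  [0, 0, 3]
(up to reordering of blocks).

Per-block formulas:
  For a 3×3 Jordan block J_3(3): exp(t · J_3(3)) = e^(3t)·(I + t·N + (t^2/2)·N^2), where N is the 3×3 nilpotent shift.

After assembling e^{tJ} and conjugating by P, we get:

e^{tA} =
  [exp(3*t), -t^2*exp(3*t)/2 - 3*t*exp(3*t), t*exp(3*t)]
  [0, exp(3*t), 0]
  [0, -t*exp(3*t), exp(3*t)]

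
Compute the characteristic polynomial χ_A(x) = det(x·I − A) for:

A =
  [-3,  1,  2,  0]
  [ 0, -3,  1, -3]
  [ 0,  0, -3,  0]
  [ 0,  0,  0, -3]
x^4 + 12*x^3 + 54*x^2 + 108*x + 81

Expanding det(x·I − A) (e.g. by cofactor expansion or by noting that A is similar to its Jordan form J, which has the same characteristic polynomial as A) gives
  χ_A(x) = x^4 + 12*x^3 + 54*x^2 + 108*x + 81
which factors as (x + 3)^4. The eigenvalues (with algebraic multiplicities) are λ = -3 with multiplicity 4.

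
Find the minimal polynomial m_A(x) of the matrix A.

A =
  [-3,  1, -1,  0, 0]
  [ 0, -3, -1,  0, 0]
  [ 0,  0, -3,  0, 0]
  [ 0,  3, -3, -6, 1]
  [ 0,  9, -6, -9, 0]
x^3 + 9*x^2 + 27*x + 27

The characteristic polynomial is χ_A(x) = (x + 3)^5, so the eigenvalues are known. The minimal polynomial is
  m_A(x) = Π_λ (x − λ)^{k_λ}
where k_λ is the size of the *largest* Jordan block for λ (equivalently, the smallest k with (A − λI)^k v = 0 for every generalised eigenvector v of λ).

  λ = -3: largest Jordan block has size 3, contributing (x + 3)^3

So m_A(x) = (x + 3)^3 = x^3 + 9*x^2 + 27*x + 27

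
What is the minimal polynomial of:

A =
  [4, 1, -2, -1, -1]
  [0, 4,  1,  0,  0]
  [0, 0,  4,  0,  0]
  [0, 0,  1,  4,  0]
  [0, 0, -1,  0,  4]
x^3 - 12*x^2 + 48*x - 64

The characteristic polynomial is χ_A(x) = (x - 4)^5, so the eigenvalues are known. The minimal polynomial is
  m_A(x) = Π_λ (x − λ)^{k_λ}
where k_λ is the size of the *largest* Jordan block for λ (equivalently, the smallest k with (A − λI)^k v = 0 for every generalised eigenvector v of λ).

  λ = 4: largest Jordan block has size 3, contributing (x − 4)^3

So m_A(x) = (x - 4)^3 = x^3 - 12*x^2 + 48*x - 64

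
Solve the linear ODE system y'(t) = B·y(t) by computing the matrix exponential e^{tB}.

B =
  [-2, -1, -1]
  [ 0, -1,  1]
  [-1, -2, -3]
e^{tB} =
  [t^2*exp(-2*t)/2 + exp(-2*t), t^2*exp(-2*t)/2 - t*exp(-2*t), -t*exp(-2*t)]
  [-t^2*exp(-2*t)/2, -t^2*exp(-2*t)/2 + t*exp(-2*t) + exp(-2*t), t*exp(-2*t)]
  [t^2*exp(-2*t)/2 - t*exp(-2*t), t^2*exp(-2*t)/2 - 2*t*exp(-2*t), -t*exp(-2*t) + exp(-2*t)]

Strategy: write B = P · J · P⁻¹ where J is a Jordan canonical form, so e^{tB} = P · e^{tJ} · P⁻¹, and e^{tJ} can be computed block-by-block.

B has Jordan form
J =
  [-2,  1,  0]
  [ 0, -2,  1]
  [ 0,  0, -2]
(up to reordering of blocks).

Per-block formulas:
  For a 3×3 Jordan block J_3(-2): exp(t · J_3(-2)) = e^(-2t)·(I + t·N + (t^2/2)·N^2), where N is the 3×3 nilpotent shift.

After assembling e^{tJ} and conjugating by P, we get:

e^{tB} =
  [t^2*exp(-2*t)/2 + exp(-2*t), t^2*exp(-2*t)/2 - t*exp(-2*t), -t*exp(-2*t)]
  [-t^2*exp(-2*t)/2, -t^2*exp(-2*t)/2 + t*exp(-2*t) + exp(-2*t), t*exp(-2*t)]
  [t^2*exp(-2*t)/2 - t*exp(-2*t), t^2*exp(-2*t)/2 - 2*t*exp(-2*t), -t*exp(-2*t) + exp(-2*t)]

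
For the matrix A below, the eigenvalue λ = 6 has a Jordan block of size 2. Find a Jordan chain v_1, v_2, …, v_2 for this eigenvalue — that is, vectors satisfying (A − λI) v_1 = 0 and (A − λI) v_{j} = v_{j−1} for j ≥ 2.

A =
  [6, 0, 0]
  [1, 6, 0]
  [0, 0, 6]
A Jordan chain for λ = 6 of length 2:
v_1 = (0, 1, 0)ᵀ
v_2 = (1, 0, 0)ᵀ

Let N = A − (6)·I. We want v_2 with N^2 v_2 = 0 but N^1 v_2 ≠ 0; then v_{j-1} := N · v_j for j = 2, …, 2.

Pick v_2 = (1, 0, 0)ᵀ.
Then v_1 = N · v_2 = (0, 1, 0)ᵀ.

Sanity check: (A − (6)·I) v_1 = (0, 0, 0)ᵀ = 0. ✓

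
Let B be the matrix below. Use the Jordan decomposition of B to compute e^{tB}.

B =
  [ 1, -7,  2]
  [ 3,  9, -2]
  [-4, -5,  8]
e^{tB} =
  [-2*t^2*exp(6*t) - 5*t*exp(6*t) + exp(6*t), 2*t^2*exp(6*t) - 7*t*exp(6*t), 4*t^2*exp(6*t) + 2*t*exp(6*t)]
  [t^2*exp(6*t) + 3*t*exp(6*t), -t^2*exp(6*t) + 3*t*exp(6*t) + exp(6*t), -2*t^2*exp(6*t) - 2*t*exp(6*t)]
  [-3*t^2*exp(6*t)/2 - 4*t*exp(6*t), 3*t^2*exp(6*t)/2 - 5*t*exp(6*t), 3*t^2*exp(6*t) + 2*t*exp(6*t) + exp(6*t)]

Strategy: write B = P · J · P⁻¹ where J is a Jordan canonical form, so e^{tB} = P · e^{tJ} · P⁻¹, and e^{tJ} can be computed block-by-block.

B has Jordan form
J =
  [6, 1, 0]
  [0, 6, 1]
  [0, 0, 6]
(up to reordering of blocks).

Per-block formulas:
  For a 3×3 Jordan block J_3(6): exp(t · J_3(6)) = e^(6t)·(I + t·N + (t^2/2)·N^2), where N is the 3×3 nilpotent shift.

After assembling e^{tJ} and conjugating by P, we get:

e^{tB} =
  [-2*t^2*exp(6*t) - 5*t*exp(6*t) + exp(6*t), 2*t^2*exp(6*t) - 7*t*exp(6*t), 4*t^2*exp(6*t) + 2*t*exp(6*t)]
  [t^2*exp(6*t) + 3*t*exp(6*t), -t^2*exp(6*t) + 3*t*exp(6*t) + exp(6*t), -2*t^2*exp(6*t) - 2*t*exp(6*t)]
  [-3*t^2*exp(6*t)/2 - 4*t*exp(6*t), 3*t^2*exp(6*t)/2 - 5*t*exp(6*t), 3*t^2*exp(6*t) + 2*t*exp(6*t) + exp(6*t)]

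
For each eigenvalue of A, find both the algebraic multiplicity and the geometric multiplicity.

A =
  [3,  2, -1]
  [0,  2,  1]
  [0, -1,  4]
λ = 3: alg = 3, geom = 1

Step 1 — factor the characteristic polynomial to read off the algebraic multiplicities:
  χ_A(x) = (x - 3)^3

Step 2 — compute geometric multiplicities via the rank-nullity identity g(λ) = n − rank(A − λI):
  rank(A − (3)·I) = 2, so dim ker(A − (3)·I) = n − 2 = 1

Summary:
  λ = 3: algebraic multiplicity = 3, geometric multiplicity = 1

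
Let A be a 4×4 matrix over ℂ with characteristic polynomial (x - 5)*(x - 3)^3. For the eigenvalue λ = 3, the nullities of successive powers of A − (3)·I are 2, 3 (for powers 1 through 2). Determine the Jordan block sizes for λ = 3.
Block sizes for λ = 3: [2, 1]

From the dimensions of kernels of powers, the number of Jordan blocks of size at least j is d_j − d_{j−1} where d_j = dim ker(N^j) (with d_0 = 0). Computing the differences gives [2, 1].
The number of blocks of size exactly k is (#blocks of size ≥ k) − (#blocks of size ≥ k + 1), so the partition is: 1 block(s) of size 1, 1 block(s) of size 2.
In nonincreasing order the block sizes are [2, 1].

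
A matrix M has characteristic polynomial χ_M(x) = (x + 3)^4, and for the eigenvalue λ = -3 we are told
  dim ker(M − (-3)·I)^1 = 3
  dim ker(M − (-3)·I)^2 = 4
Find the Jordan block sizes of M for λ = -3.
Block sizes for λ = -3: [2, 1, 1]

From the dimensions of kernels of powers, the number of Jordan blocks of size at least j is d_j − d_{j−1} where d_j = dim ker(N^j) (with d_0 = 0). Computing the differences gives [3, 1].
The number of blocks of size exactly k is (#blocks of size ≥ k) − (#blocks of size ≥ k + 1), so the partition is: 2 block(s) of size 1, 1 block(s) of size 2.
In nonincreasing order the block sizes are [2, 1, 1].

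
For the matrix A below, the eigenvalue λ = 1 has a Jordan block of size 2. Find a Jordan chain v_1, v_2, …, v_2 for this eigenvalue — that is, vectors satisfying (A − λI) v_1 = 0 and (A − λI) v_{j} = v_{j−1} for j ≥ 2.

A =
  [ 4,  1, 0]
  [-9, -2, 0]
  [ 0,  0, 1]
A Jordan chain for λ = 1 of length 2:
v_1 = (3, -9, 0)ᵀ
v_2 = (1, 0, 0)ᵀ

Let N = A − (1)·I. We want v_2 with N^2 v_2 = 0 but N^1 v_2 ≠ 0; then v_{j-1} := N · v_j for j = 2, …, 2.

Pick v_2 = (1, 0, 0)ᵀ.
Then v_1 = N · v_2 = (3, -9, 0)ᵀ.

Sanity check: (A − (1)·I) v_1 = (0, 0, 0)ᵀ = 0. ✓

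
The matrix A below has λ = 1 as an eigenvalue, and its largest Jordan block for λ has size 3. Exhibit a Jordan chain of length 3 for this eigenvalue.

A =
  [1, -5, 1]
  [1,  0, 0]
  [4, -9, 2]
A Jordan chain for λ = 1 of length 3:
v_1 = (-1, -1, -5)ᵀ
v_2 = (0, 1, 4)ᵀ
v_3 = (1, 0, 0)ᵀ

Let N = A − (1)·I. We want v_3 with N^3 v_3 = 0 but N^2 v_3 ≠ 0; then v_{j-1} := N · v_j for j = 3, …, 2.

Pick v_3 = (1, 0, 0)ᵀ.
Then v_2 = N · v_3 = (0, 1, 4)ᵀ.
Then v_1 = N · v_2 = (-1, -1, -5)ᵀ.

Sanity check: (A − (1)·I) v_1 = (0, 0, 0)ᵀ = 0. ✓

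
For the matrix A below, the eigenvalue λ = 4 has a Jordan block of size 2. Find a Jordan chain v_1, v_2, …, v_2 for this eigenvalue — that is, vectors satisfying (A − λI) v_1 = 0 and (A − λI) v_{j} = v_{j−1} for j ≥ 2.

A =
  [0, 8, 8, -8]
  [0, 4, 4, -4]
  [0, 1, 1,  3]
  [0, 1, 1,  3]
A Jordan chain for λ = 4 of length 2:
v_1 = (0, 0, 1, 1)ᵀ
v_2 = (2, 1, 0, 0)ᵀ

Let N = A − (4)·I. We want v_2 with N^2 v_2 = 0 but N^1 v_2 ≠ 0; then v_{j-1} := N · v_j for j = 2, …, 2.

Pick v_2 = (2, 1, 0, 0)ᵀ.
Then v_1 = N · v_2 = (0, 0, 1, 1)ᵀ.

Sanity check: (A − (4)·I) v_1 = (0, 0, 0, 0)ᵀ = 0. ✓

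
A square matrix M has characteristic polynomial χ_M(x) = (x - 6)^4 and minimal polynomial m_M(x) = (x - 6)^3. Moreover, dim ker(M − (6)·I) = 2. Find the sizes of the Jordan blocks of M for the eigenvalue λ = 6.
Block sizes for λ = 6: [3, 1]

Step 1 — from the characteristic polynomial, algebraic multiplicity of λ = 6 is 4. From dim ker(M − (6)·I) = 2, there are exactly 2 Jordan blocks for λ = 6.
Step 2 — from the minimal polynomial, the factor (x − 6)^3 tells us the largest block for λ = 6 has size 3.
Step 3 — with total size 4, 2 blocks, and largest block 3, the block sizes (in nonincreasing order) are [3, 1].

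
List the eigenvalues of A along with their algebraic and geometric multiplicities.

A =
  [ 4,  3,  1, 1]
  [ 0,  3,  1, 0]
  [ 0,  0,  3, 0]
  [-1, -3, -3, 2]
λ = 3: alg = 4, geom = 2

Step 1 — factor the characteristic polynomial to read off the algebraic multiplicities:
  χ_A(x) = (x - 3)^4

Step 2 — compute geometric multiplicities via the rank-nullity identity g(λ) = n − rank(A − λI):
  rank(A − (3)·I) = 2, so dim ker(A − (3)·I) = n − 2 = 2

Summary:
  λ = 3: algebraic multiplicity = 4, geometric multiplicity = 2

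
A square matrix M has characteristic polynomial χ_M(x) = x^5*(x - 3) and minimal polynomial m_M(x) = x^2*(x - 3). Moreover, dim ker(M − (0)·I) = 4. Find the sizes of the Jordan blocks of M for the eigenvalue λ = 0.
Block sizes for λ = 0: [2, 1, 1, 1]

Step 1 — from the characteristic polynomial, algebraic multiplicity of λ = 0 is 5. From dim ker(M − (0)·I) = 4, there are exactly 4 Jordan blocks for λ = 0.
Step 2 — from the minimal polynomial, the factor (x − 0)^2 tells us the largest block for λ = 0 has size 2.
Step 3 — with total size 5, 4 blocks, and largest block 2, the block sizes (in nonincreasing order) are [2, 1, 1, 1].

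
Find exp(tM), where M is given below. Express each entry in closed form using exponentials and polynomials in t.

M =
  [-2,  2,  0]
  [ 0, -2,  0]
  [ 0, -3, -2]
e^{tM} =
  [exp(-2*t), 2*t*exp(-2*t), 0]
  [0, exp(-2*t), 0]
  [0, -3*t*exp(-2*t), exp(-2*t)]

Strategy: write M = P · J · P⁻¹ where J is a Jordan canonical form, so e^{tM} = P · e^{tJ} · P⁻¹, and e^{tJ} can be computed block-by-block.

M has Jordan form
J =
  [-2,  1,  0]
  [ 0, -2,  0]
  [ 0,  0, -2]
(up to reordering of blocks).

Per-block formulas:
  For a 2×2 Jordan block J_2(-2): exp(t · J_2(-2)) = e^(-2t)·(I + t·N), where N is the 2×2 nilpotent shift.
  For a 1×1 block at λ = -2: exp(t · [-2]) = [e^(-2t)].

After assembling e^{tJ} and conjugating by P, we get:

e^{tM} =
  [exp(-2*t), 2*t*exp(-2*t), 0]
  [0, exp(-2*t), 0]
  [0, -3*t*exp(-2*t), exp(-2*t)]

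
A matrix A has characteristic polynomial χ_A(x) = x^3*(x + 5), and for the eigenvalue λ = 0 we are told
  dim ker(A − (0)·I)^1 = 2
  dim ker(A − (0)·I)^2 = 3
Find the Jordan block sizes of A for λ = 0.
Block sizes for λ = 0: [2, 1]

From the dimensions of kernels of powers, the number of Jordan blocks of size at least j is d_j − d_{j−1} where d_j = dim ker(N^j) (with d_0 = 0). Computing the differences gives [2, 1].
The number of blocks of size exactly k is (#blocks of size ≥ k) − (#blocks of size ≥ k + 1), so the partition is: 1 block(s) of size 1, 1 block(s) of size 2.
In nonincreasing order the block sizes are [2, 1].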